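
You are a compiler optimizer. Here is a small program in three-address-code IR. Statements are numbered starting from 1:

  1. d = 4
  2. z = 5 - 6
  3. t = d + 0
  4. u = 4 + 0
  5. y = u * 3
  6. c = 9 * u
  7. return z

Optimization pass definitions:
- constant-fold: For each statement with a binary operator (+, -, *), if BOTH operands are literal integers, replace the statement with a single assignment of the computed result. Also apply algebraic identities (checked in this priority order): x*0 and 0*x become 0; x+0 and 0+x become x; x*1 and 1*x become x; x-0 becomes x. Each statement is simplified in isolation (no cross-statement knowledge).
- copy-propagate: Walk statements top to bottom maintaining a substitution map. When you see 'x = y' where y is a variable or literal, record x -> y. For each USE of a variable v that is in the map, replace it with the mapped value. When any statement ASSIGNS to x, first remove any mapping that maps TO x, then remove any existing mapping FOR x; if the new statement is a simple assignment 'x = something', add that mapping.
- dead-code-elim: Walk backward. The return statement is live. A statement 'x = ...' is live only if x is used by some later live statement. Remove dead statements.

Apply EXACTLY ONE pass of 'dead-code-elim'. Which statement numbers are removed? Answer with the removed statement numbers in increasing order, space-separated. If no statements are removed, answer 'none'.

Backward liveness scan:
Stmt 1 'd = 4': DEAD (d not in live set [])
Stmt 2 'z = 5 - 6': KEEP (z is live); live-in = []
Stmt 3 't = d + 0': DEAD (t not in live set ['z'])
Stmt 4 'u = 4 + 0': DEAD (u not in live set ['z'])
Stmt 5 'y = u * 3': DEAD (y not in live set ['z'])
Stmt 6 'c = 9 * u': DEAD (c not in live set ['z'])
Stmt 7 'return z': KEEP (return); live-in = ['z']
Removed statement numbers: [1, 3, 4, 5, 6]
Surviving IR:
  z = 5 - 6
  return z

Answer: 1 3 4 5 6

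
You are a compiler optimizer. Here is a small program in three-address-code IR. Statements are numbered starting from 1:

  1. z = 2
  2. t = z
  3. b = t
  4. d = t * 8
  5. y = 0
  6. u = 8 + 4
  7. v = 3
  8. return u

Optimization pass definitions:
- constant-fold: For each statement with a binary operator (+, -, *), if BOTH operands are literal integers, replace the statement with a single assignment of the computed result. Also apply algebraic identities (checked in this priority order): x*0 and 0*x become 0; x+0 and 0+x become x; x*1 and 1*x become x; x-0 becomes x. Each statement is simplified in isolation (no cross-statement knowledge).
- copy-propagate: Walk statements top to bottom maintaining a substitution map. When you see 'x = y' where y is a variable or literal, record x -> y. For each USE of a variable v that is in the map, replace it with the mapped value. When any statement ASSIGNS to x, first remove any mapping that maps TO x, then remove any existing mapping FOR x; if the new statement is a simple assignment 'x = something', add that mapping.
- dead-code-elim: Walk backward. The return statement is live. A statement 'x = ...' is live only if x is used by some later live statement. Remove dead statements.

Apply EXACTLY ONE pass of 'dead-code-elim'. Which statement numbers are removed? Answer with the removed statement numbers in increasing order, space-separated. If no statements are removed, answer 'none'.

Answer: 1 2 3 4 5 7

Derivation:
Backward liveness scan:
Stmt 1 'z = 2': DEAD (z not in live set [])
Stmt 2 't = z': DEAD (t not in live set [])
Stmt 3 'b = t': DEAD (b not in live set [])
Stmt 4 'd = t * 8': DEAD (d not in live set [])
Stmt 5 'y = 0': DEAD (y not in live set [])
Stmt 6 'u = 8 + 4': KEEP (u is live); live-in = []
Stmt 7 'v = 3': DEAD (v not in live set ['u'])
Stmt 8 'return u': KEEP (return); live-in = ['u']
Removed statement numbers: [1, 2, 3, 4, 5, 7]
Surviving IR:
  u = 8 + 4
  return u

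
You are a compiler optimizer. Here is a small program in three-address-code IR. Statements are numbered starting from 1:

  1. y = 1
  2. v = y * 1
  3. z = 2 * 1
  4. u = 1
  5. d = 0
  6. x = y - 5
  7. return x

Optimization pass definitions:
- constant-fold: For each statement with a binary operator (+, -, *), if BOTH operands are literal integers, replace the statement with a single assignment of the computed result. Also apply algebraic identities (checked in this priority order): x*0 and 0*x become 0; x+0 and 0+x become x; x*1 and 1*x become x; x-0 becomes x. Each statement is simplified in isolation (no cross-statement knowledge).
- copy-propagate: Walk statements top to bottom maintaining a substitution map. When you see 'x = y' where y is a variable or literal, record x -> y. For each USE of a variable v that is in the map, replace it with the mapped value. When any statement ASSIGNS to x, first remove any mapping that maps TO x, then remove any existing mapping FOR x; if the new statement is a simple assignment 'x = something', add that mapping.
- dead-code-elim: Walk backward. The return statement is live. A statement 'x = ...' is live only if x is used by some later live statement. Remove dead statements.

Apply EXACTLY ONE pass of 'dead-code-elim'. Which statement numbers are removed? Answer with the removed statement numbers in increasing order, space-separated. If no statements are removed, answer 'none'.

Backward liveness scan:
Stmt 1 'y = 1': KEEP (y is live); live-in = []
Stmt 2 'v = y * 1': DEAD (v not in live set ['y'])
Stmt 3 'z = 2 * 1': DEAD (z not in live set ['y'])
Stmt 4 'u = 1': DEAD (u not in live set ['y'])
Stmt 5 'd = 0': DEAD (d not in live set ['y'])
Stmt 6 'x = y - 5': KEEP (x is live); live-in = ['y']
Stmt 7 'return x': KEEP (return); live-in = ['x']
Removed statement numbers: [2, 3, 4, 5]
Surviving IR:
  y = 1
  x = y - 5
  return x

Answer: 2 3 4 5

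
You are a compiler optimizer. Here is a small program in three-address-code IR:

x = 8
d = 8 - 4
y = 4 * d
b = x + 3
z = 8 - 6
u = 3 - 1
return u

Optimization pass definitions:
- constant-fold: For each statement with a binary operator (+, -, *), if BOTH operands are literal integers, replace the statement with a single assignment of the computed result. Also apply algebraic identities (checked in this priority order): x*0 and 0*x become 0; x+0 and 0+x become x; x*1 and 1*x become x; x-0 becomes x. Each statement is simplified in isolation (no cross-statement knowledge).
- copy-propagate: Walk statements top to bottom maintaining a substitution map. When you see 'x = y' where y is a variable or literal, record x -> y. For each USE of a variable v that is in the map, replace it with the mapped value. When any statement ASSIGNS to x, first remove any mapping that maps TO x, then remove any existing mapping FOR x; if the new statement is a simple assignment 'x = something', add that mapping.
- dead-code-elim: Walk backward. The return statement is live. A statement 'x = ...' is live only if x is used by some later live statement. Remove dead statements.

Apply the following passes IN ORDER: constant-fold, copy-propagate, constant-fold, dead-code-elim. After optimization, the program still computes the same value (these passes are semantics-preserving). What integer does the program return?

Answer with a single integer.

Answer: 2

Derivation:
Initial IR:
  x = 8
  d = 8 - 4
  y = 4 * d
  b = x + 3
  z = 8 - 6
  u = 3 - 1
  return u
After constant-fold (7 stmts):
  x = 8
  d = 4
  y = 4 * d
  b = x + 3
  z = 2
  u = 2
  return u
After copy-propagate (7 stmts):
  x = 8
  d = 4
  y = 4 * 4
  b = 8 + 3
  z = 2
  u = 2
  return 2
After constant-fold (7 stmts):
  x = 8
  d = 4
  y = 16
  b = 11
  z = 2
  u = 2
  return 2
After dead-code-elim (1 stmts):
  return 2
Evaluate:
  x = 8  =>  x = 8
  d = 8 - 4  =>  d = 4
  y = 4 * d  =>  y = 16
  b = x + 3  =>  b = 11
  z = 8 - 6  =>  z = 2
  u = 3 - 1  =>  u = 2
  return u = 2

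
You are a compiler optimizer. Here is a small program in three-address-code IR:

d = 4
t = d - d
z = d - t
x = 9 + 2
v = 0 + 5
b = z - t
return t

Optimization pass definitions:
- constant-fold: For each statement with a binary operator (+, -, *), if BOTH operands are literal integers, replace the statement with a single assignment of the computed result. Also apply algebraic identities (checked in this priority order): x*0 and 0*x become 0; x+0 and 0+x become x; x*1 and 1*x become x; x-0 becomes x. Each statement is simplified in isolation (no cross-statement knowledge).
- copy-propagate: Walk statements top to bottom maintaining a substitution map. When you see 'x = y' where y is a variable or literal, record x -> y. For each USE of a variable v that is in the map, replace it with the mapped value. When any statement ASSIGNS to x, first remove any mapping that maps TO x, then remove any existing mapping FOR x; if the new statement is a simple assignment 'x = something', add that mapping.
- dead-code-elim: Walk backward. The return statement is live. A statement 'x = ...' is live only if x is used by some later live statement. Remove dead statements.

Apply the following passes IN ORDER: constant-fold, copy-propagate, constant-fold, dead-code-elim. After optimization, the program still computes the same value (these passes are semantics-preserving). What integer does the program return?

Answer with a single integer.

Answer: 0

Derivation:
Initial IR:
  d = 4
  t = d - d
  z = d - t
  x = 9 + 2
  v = 0 + 5
  b = z - t
  return t
After constant-fold (7 stmts):
  d = 4
  t = d - d
  z = d - t
  x = 11
  v = 5
  b = z - t
  return t
After copy-propagate (7 stmts):
  d = 4
  t = 4 - 4
  z = 4 - t
  x = 11
  v = 5
  b = z - t
  return t
After constant-fold (7 stmts):
  d = 4
  t = 0
  z = 4 - t
  x = 11
  v = 5
  b = z - t
  return t
After dead-code-elim (2 stmts):
  t = 0
  return t
Evaluate:
  d = 4  =>  d = 4
  t = d - d  =>  t = 0
  z = d - t  =>  z = 4
  x = 9 + 2  =>  x = 11
  v = 0 + 5  =>  v = 5
  b = z - t  =>  b = 4
  return t = 0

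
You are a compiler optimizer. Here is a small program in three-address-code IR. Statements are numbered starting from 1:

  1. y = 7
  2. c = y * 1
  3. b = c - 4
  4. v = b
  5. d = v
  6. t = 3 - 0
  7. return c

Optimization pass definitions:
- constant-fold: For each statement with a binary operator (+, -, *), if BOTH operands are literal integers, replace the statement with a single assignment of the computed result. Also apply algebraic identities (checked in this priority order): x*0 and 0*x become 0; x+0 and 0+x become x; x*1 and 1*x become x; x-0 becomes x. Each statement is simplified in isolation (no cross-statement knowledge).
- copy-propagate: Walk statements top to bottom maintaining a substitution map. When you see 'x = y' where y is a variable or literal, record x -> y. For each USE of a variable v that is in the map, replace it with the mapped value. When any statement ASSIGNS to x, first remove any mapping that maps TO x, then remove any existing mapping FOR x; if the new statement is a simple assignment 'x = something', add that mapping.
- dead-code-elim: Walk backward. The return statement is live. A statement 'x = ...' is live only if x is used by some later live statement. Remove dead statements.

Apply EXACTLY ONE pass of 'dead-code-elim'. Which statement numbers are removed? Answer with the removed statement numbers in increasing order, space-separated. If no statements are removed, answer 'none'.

Answer: 3 4 5 6

Derivation:
Backward liveness scan:
Stmt 1 'y = 7': KEEP (y is live); live-in = []
Stmt 2 'c = y * 1': KEEP (c is live); live-in = ['y']
Stmt 3 'b = c - 4': DEAD (b not in live set ['c'])
Stmt 4 'v = b': DEAD (v not in live set ['c'])
Stmt 5 'd = v': DEAD (d not in live set ['c'])
Stmt 6 't = 3 - 0': DEAD (t not in live set ['c'])
Stmt 7 'return c': KEEP (return); live-in = ['c']
Removed statement numbers: [3, 4, 5, 6]
Surviving IR:
  y = 7
  c = y * 1
  return c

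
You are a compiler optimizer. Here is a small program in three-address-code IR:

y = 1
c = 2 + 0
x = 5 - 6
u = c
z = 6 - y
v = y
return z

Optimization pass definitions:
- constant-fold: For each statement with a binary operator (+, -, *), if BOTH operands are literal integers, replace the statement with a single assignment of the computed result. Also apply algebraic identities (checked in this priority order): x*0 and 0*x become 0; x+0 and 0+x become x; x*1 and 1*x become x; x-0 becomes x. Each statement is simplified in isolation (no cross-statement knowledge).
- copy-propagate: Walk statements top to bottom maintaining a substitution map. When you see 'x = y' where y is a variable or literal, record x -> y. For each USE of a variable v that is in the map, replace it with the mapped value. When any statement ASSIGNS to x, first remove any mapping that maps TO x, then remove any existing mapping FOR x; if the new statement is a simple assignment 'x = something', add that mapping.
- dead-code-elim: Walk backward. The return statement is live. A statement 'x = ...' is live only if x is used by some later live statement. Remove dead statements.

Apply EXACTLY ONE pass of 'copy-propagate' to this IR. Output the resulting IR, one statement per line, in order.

Applying copy-propagate statement-by-statement:
  [1] y = 1  (unchanged)
  [2] c = 2 + 0  (unchanged)
  [3] x = 5 - 6  (unchanged)
  [4] u = c  (unchanged)
  [5] z = 6 - y  -> z = 6 - 1
  [6] v = y  -> v = 1
  [7] return z  (unchanged)
Result (7 stmts):
  y = 1
  c = 2 + 0
  x = 5 - 6
  u = c
  z = 6 - 1
  v = 1
  return z

Answer: y = 1
c = 2 + 0
x = 5 - 6
u = c
z = 6 - 1
v = 1
return z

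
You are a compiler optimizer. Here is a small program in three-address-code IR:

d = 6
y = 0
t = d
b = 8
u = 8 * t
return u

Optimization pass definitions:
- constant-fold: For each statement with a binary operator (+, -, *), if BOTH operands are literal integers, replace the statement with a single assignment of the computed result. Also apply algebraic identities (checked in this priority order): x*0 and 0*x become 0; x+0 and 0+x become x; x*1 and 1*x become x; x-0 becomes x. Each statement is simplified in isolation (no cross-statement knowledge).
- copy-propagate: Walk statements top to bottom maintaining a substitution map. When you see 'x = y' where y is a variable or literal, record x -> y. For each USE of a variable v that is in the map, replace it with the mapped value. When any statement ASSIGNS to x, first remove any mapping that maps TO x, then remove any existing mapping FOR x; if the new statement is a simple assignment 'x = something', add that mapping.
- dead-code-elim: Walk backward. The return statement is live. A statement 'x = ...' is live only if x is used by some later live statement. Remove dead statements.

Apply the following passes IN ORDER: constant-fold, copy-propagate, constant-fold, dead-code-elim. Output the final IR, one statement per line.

Answer: u = 48
return u

Derivation:
Initial IR:
  d = 6
  y = 0
  t = d
  b = 8
  u = 8 * t
  return u
After constant-fold (6 stmts):
  d = 6
  y = 0
  t = d
  b = 8
  u = 8 * t
  return u
After copy-propagate (6 stmts):
  d = 6
  y = 0
  t = 6
  b = 8
  u = 8 * 6
  return u
After constant-fold (6 stmts):
  d = 6
  y = 0
  t = 6
  b = 8
  u = 48
  return u
After dead-code-elim (2 stmts):
  u = 48
  return u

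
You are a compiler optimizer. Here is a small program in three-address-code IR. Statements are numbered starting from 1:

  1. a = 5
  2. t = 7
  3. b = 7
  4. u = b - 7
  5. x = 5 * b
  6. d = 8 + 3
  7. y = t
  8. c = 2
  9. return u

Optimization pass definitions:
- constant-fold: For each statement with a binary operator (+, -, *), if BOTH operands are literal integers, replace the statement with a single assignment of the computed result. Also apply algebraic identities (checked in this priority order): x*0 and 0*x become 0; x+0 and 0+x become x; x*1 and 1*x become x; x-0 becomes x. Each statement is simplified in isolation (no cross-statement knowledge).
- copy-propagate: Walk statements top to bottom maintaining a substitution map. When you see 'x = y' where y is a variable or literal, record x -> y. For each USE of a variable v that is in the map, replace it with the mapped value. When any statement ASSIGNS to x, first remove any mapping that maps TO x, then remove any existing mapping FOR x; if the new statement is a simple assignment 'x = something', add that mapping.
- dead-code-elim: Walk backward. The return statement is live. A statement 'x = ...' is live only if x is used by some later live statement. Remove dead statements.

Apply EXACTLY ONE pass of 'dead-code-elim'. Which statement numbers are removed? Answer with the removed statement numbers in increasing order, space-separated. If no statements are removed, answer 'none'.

Answer: 1 2 5 6 7 8

Derivation:
Backward liveness scan:
Stmt 1 'a = 5': DEAD (a not in live set [])
Stmt 2 't = 7': DEAD (t not in live set [])
Stmt 3 'b = 7': KEEP (b is live); live-in = []
Stmt 4 'u = b - 7': KEEP (u is live); live-in = ['b']
Stmt 5 'x = 5 * b': DEAD (x not in live set ['u'])
Stmt 6 'd = 8 + 3': DEAD (d not in live set ['u'])
Stmt 7 'y = t': DEAD (y not in live set ['u'])
Stmt 8 'c = 2': DEAD (c not in live set ['u'])
Stmt 9 'return u': KEEP (return); live-in = ['u']
Removed statement numbers: [1, 2, 5, 6, 7, 8]
Surviving IR:
  b = 7
  u = b - 7
  return u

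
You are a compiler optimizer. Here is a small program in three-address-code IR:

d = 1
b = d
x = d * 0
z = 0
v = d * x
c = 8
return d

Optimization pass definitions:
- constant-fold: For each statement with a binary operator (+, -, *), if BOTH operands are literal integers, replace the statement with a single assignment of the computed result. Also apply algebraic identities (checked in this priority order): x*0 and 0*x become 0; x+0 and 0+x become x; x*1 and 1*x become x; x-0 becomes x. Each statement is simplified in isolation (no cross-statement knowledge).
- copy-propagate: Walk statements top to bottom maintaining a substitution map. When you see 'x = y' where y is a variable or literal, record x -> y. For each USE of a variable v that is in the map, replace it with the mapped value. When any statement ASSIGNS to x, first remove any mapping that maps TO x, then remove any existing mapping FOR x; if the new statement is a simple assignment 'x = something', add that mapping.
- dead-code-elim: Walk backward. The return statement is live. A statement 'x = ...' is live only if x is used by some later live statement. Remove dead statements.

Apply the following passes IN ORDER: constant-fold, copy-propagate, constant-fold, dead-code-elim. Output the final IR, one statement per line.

Initial IR:
  d = 1
  b = d
  x = d * 0
  z = 0
  v = d * x
  c = 8
  return d
After constant-fold (7 stmts):
  d = 1
  b = d
  x = 0
  z = 0
  v = d * x
  c = 8
  return d
After copy-propagate (7 stmts):
  d = 1
  b = 1
  x = 0
  z = 0
  v = 1 * 0
  c = 8
  return 1
After constant-fold (7 stmts):
  d = 1
  b = 1
  x = 0
  z = 0
  v = 0
  c = 8
  return 1
After dead-code-elim (1 stmts):
  return 1

Answer: return 1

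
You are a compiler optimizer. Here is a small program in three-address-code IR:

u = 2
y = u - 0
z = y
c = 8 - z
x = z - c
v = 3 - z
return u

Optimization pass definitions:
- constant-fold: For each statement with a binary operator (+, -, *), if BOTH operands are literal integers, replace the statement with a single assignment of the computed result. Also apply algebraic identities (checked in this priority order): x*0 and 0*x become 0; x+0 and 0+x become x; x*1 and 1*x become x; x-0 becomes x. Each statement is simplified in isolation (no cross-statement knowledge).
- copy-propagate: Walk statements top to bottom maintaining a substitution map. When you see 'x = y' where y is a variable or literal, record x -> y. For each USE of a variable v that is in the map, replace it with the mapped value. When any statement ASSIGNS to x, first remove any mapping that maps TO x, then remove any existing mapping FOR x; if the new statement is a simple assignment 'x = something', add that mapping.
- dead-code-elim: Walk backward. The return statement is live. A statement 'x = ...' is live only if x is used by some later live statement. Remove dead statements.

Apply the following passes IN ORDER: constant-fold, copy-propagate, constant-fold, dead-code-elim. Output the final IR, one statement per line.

Initial IR:
  u = 2
  y = u - 0
  z = y
  c = 8 - z
  x = z - c
  v = 3 - z
  return u
After constant-fold (7 stmts):
  u = 2
  y = u
  z = y
  c = 8 - z
  x = z - c
  v = 3 - z
  return u
After copy-propagate (7 stmts):
  u = 2
  y = 2
  z = 2
  c = 8 - 2
  x = 2 - c
  v = 3 - 2
  return 2
After constant-fold (7 stmts):
  u = 2
  y = 2
  z = 2
  c = 6
  x = 2 - c
  v = 1
  return 2
After dead-code-elim (1 stmts):
  return 2

Answer: return 2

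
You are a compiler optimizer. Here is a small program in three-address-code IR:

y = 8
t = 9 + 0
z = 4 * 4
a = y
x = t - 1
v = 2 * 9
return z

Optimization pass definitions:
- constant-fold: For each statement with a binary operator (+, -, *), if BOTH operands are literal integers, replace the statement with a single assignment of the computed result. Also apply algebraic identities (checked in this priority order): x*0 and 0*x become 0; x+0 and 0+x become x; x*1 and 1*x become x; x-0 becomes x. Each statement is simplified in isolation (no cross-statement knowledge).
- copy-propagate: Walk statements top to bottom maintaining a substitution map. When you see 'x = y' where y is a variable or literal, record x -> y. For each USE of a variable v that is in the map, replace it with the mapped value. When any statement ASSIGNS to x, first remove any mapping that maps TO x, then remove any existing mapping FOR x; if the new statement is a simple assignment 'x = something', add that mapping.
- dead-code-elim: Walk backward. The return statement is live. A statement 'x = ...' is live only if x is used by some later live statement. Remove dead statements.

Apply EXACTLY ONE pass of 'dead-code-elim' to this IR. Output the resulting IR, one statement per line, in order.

Applying dead-code-elim statement-by-statement:
  [7] return z  -> KEEP (return); live=['z']
  [6] v = 2 * 9  -> DEAD (v not live)
  [5] x = t - 1  -> DEAD (x not live)
  [4] a = y  -> DEAD (a not live)
  [3] z = 4 * 4  -> KEEP; live=[]
  [2] t = 9 + 0  -> DEAD (t not live)
  [1] y = 8  -> DEAD (y not live)
Result (2 stmts):
  z = 4 * 4
  return z

Answer: z = 4 * 4
return z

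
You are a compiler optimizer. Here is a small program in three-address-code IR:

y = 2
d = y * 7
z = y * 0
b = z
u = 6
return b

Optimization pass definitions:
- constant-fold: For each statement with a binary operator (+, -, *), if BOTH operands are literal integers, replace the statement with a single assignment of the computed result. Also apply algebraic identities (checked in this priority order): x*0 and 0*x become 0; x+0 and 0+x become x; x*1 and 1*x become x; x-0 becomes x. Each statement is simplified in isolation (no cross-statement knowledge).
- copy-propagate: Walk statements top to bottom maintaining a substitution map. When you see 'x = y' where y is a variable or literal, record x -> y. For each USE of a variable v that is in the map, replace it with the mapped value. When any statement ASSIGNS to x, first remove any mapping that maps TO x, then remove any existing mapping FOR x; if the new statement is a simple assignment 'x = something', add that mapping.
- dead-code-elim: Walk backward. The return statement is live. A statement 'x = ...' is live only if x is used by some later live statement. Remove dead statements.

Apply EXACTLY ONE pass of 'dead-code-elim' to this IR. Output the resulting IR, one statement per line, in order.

Answer: y = 2
z = y * 0
b = z
return b

Derivation:
Applying dead-code-elim statement-by-statement:
  [6] return b  -> KEEP (return); live=['b']
  [5] u = 6  -> DEAD (u not live)
  [4] b = z  -> KEEP; live=['z']
  [3] z = y * 0  -> KEEP; live=['y']
  [2] d = y * 7  -> DEAD (d not live)
  [1] y = 2  -> KEEP; live=[]
Result (4 stmts):
  y = 2
  z = y * 0
  b = z
  return b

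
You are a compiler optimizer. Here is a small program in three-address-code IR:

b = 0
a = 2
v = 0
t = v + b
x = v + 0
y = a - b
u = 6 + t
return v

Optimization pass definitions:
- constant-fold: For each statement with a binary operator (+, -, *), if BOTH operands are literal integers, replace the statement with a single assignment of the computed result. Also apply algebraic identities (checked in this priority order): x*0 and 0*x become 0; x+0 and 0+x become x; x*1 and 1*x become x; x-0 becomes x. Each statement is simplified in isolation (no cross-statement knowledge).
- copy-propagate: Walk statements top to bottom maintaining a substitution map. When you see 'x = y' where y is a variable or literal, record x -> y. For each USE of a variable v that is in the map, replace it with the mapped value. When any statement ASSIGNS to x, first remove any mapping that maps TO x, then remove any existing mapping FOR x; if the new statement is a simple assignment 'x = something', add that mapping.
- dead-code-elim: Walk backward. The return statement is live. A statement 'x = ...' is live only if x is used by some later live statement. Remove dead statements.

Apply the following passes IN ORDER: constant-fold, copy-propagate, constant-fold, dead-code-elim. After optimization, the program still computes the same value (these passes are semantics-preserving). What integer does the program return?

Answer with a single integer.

Initial IR:
  b = 0
  a = 2
  v = 0
  t = v + b
  x = v + 0
  y = a - b
  u = 6 + t
  return v
After constant-fold (8 stmts):
  b = 0
  a = 2
  v = 0
  t = v + b
  x = v
  y = a - b
  u = 6 + t
  return v
After copy-propagate (8 stmts):
  b = 0
  a = 2
  v = 0
  t = 0 + 0
  x = 0
  y = 2 - 0
  u = 6 + t
  return 0
After constant-fold (8 stmts):
  b = 0
  a = 2
  v = 0
  t = 0
  x = 0
  y = 2
  u = 6 + t
  return 0
After dead-code-elim (1 stmts):
  return 0
Evaluate:
  b = 0  =>  b = 0
  a = 2  =>  a = 2
  v = 0  =>  v = 0
  t = v + b  =>  t = 0
  x = v + 0  =>  x = 0
  y = a - b  =>  y = 2
  u = 6 + t  =>  u = 6
  return v = 0

Answer: 0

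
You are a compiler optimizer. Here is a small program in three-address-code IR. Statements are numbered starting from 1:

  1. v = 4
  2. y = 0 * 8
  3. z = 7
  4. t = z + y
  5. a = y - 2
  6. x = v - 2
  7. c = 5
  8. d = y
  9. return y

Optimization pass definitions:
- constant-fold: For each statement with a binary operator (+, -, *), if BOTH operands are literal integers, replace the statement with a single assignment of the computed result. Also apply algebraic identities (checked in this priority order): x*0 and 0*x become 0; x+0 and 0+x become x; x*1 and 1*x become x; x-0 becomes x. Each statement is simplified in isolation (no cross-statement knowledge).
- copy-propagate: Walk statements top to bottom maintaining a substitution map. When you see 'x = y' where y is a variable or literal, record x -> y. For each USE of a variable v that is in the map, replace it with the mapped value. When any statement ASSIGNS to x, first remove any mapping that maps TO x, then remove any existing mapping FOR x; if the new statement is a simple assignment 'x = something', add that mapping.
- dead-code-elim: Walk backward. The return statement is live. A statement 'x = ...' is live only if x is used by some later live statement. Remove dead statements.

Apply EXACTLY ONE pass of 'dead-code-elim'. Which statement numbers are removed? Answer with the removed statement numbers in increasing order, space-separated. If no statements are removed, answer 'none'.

Answer: 1 3 4 5 6 7 8

Derivation:
Backward liveness scan:
Stmt 1 'v = 4': DEAD (v not in live set [])
Stmt 2 'y = 0 * 8': KEEP (y is live); live-in = []
Stmt 3 'z = 7': DEAD (z not in live set ['y'])
Stmt 4 't = z + y': DEAD (t not in live set ['y'])
Stmt 5 'a = y - 2': DEAD (a not in live set ['y'])
Stmt 6 'x = v - 2': DEAD (x not in live set ['y'])
Stmt 7 'c = 5': DEAD (c not in live set ['y'])
Stmt 8 'd = y': DEAD (d not in live set ['y'])
Stmt 9 'return y': KEEP (return); live-in = ['y']
Removed statement numbers: [1, 3, 4, 5, 6, 7, 8]
Surviving IR:
  y = 0 * 8
  return y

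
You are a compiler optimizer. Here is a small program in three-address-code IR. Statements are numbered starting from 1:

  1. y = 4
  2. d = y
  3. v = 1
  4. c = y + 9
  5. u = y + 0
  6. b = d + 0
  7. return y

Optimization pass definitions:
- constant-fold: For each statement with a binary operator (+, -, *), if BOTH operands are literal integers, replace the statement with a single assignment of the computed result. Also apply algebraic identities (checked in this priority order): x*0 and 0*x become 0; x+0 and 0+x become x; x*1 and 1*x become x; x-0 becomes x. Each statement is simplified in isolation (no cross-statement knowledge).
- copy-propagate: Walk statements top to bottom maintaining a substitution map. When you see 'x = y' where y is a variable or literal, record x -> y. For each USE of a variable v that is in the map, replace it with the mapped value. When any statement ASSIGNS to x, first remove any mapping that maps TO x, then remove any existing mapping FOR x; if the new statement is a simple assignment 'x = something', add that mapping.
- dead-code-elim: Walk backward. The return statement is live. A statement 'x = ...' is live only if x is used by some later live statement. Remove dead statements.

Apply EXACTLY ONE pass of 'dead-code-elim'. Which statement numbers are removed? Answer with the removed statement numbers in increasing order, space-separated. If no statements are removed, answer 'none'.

Answer: 2 3 4 5 6

Derivation:
Backward liveness scan:
Stmt 1 'y = 4': KEEP (y is live); live-in = []
Stmt 2 'd = y': DEAD (d not in live set ['y'])
Stmt 3 'v = 1': DEAD (v not in live set ['y'])
Stmt 4 'c = y + 9': DEAD (c not in live set ['y'])
Stmt 5 'u = y + 0': DEAD (u not in live set ['y'])
Stmt 6 'b = d + 0': DEAD (b not in live set ['y'])
Stmt 7 'return y': KEEP (return); live-in = ['y']
Removed statement numbers: [2, 3, 4, 5, 6]
Surviving IR:
  y = 4
  return y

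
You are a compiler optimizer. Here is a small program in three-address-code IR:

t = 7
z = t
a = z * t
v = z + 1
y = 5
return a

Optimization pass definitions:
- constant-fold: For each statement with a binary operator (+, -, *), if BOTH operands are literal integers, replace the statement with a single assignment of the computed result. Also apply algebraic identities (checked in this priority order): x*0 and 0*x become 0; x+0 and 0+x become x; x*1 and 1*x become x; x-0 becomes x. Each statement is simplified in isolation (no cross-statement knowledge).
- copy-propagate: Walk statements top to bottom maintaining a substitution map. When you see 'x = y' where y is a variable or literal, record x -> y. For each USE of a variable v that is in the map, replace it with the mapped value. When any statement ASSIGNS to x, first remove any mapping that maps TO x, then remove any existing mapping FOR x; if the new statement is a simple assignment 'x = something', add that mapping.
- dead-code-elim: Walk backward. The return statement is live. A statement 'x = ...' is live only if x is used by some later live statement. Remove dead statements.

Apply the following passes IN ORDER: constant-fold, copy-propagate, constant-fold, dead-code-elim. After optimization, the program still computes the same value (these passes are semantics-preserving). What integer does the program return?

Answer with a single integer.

Initial IR:
  t = 7
  z = t
  a = z * t
  v = z + 1
  y = 5
  return a
After constant-fold (6 stmts):
  t = 7
  z = t
  a = z * t
  v = z + 1
  y = 5
  return a
After copy-propagate (6 stmts):
  t = 7
  z = 7
  a = 7 * 7
  v = 7 + 1
  y = 5
  return a
After constant-fold (6 stmts):
  t = 7
  z = 7
  a = 49
  v = 8
  y = 5
  return a
After dead-code-elim (2 stmts):
  a = 49
  return a
Evaluate:
  t = 7  =>  t = 7
  z = t  =>  z = 7
  a = z * t  =>  a = 49
  v = z + 1  =>  v = 8
  y = 5  =>  y = 5
  return a = 49

Answer: 49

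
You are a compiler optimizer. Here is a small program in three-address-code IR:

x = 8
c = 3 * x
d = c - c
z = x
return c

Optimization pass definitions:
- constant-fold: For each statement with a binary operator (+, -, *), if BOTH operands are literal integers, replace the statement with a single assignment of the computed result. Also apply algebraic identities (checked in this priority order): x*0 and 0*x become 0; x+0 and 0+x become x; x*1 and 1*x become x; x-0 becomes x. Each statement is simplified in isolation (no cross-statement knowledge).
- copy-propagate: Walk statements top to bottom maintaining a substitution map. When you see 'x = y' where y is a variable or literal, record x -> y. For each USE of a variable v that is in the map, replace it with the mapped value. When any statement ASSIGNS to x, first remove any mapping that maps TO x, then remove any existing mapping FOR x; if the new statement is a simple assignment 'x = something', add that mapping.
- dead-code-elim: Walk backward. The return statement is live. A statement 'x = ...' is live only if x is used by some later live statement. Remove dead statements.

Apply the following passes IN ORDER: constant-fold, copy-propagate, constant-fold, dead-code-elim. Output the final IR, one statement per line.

Answer: c = 24
return c

Derivation:
Initial IR:
  x = 8
  c = 3 * x
  d = c - c
  z = x
  return c
After constant-fold (5 stmts):
  x = 8
  c = 3 * x
  d = c - c
  z = x
  return c
After copy-propagate (5 stmts):
  x = 8
  c = 3 * 8
  d = c - c
  z = 8
  return c
After constant-fold (5 stmts):
  x = 8
  c = 24
  d = c - c
  z = 8
  return c
After dead-code-elim (2 stmts):
  c = 24
  return c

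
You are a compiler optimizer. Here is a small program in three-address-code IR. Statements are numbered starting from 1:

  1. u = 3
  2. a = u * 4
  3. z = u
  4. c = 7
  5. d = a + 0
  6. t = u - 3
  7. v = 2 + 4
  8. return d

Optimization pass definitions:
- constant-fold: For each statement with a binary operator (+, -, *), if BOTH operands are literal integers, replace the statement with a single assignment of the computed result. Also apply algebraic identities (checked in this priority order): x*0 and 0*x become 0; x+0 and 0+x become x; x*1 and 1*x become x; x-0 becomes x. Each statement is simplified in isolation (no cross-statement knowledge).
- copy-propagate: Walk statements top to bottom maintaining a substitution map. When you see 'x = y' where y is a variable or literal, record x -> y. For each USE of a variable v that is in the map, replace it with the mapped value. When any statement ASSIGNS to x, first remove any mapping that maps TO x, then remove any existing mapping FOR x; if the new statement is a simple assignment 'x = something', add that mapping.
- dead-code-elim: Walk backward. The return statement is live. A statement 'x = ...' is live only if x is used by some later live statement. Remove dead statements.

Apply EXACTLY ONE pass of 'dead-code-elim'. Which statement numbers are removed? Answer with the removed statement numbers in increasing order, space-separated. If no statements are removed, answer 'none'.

Answer: 3 4 6 7

Derivation:
Backward liveness scan:
Stmt 1 'u = 3': KEEP (u is live); live-in = []
Stmt 2 'a = u * 4': KEEP (a is live); live-in = ['u']
Stmt 3 'z = u': DEAD (z not in live set ['a'])
Stmt 4 'c = 7': DEAD (c not in live set ['a'])
Stmt 5 'd = a + 0': KEEP (d is live); live-in = ['a']
Stmt 6 't = u - 3': DEAD (t not in live set ['d'])
Stmt 7 'v = 2 + 4': DEAD (v not in live set ['d'])
Stmt 8 'return d': KEEP (return); live-in = ['d']
Removed statement numbers: [3, 4, 6, 7]
Surviving IR:
  u = 3
  a = u * 4
  d = a + 0
  return d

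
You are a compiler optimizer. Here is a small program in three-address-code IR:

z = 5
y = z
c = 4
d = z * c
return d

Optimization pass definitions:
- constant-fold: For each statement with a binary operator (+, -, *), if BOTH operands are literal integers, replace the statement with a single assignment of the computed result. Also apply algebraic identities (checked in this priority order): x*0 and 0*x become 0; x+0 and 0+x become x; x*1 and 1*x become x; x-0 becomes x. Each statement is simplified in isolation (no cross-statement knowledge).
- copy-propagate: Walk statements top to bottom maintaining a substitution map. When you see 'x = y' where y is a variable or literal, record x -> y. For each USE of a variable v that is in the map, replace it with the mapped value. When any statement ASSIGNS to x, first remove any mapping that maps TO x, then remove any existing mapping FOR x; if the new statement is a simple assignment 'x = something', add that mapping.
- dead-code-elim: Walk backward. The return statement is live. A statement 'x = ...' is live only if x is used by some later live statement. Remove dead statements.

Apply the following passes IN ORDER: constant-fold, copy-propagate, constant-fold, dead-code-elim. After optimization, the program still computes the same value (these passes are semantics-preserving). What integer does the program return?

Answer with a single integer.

Answer: 20

Derivation:
Initial IR:
  z = 5
  y = z
  c = 4
  d = z * c
  return d
After constant-fold (5 stmts):
  z = 5
  y = z
  c = 4
  d = z * c
  return d
After copy-propagate (5 stmts):
  z = 5
  y = 5
  c = 4
  d = 5 * 4
  return d
After constant-fold (5 stmts):
  z = 5
  y = 5
  c = 4
  d = 20
  return d
After dead-code-elim (2 stmts):
  d = 20
  return d
Evaluate:
  z = 5  =>  z = 5
  y = z  =>  y = 5
  c = 4  =>  c = 4
  d = z * c  =>  d = 20
  return d = 20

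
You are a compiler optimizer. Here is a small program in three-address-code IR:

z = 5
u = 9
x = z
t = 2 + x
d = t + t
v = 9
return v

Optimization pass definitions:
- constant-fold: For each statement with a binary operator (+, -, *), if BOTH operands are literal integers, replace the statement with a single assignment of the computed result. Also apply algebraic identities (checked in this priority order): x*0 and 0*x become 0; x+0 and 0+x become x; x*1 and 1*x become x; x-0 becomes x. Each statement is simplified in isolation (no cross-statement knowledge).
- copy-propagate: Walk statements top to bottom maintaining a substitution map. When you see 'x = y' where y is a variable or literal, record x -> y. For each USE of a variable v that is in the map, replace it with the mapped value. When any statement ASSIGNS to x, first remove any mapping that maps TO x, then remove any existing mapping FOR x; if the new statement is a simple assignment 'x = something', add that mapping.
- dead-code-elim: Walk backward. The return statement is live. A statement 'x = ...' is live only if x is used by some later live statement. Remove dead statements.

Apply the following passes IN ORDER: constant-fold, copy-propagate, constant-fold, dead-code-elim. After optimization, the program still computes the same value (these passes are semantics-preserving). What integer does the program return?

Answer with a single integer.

Initial IR:
  z = 5
  u = 9
  x = z
  t = 2 + x
  d = t + t
  v = 9
  return v
After constant-fold (7 stmts):
  z = 5
  u = 9
  x = z
  t = 2 + x
  d = t + t
  v = 9
  return v
After copy-propagate (7 stmts):
  z = 5
  u = 9
  x = 5
  t = 2 + 5
  d = t + t
  v = 9
  return 9
After constant-fold (7 stmts):
  z = 5
  u = 9
  x = 5
  t = 7
  d = t + t
  v = 9
  return 9
After dead-code-elim (1 stmts):
  return 9
Evaluate:
  z = 5  =>  z = 5
  u = 9  =>  u = 9
  x = z  =>  x = 5
  t = 2 + x  =>  t = 7
  d = t + t  =>  d = 14
  v = 9  =>  v = 9
  return v = 9

Answer: 9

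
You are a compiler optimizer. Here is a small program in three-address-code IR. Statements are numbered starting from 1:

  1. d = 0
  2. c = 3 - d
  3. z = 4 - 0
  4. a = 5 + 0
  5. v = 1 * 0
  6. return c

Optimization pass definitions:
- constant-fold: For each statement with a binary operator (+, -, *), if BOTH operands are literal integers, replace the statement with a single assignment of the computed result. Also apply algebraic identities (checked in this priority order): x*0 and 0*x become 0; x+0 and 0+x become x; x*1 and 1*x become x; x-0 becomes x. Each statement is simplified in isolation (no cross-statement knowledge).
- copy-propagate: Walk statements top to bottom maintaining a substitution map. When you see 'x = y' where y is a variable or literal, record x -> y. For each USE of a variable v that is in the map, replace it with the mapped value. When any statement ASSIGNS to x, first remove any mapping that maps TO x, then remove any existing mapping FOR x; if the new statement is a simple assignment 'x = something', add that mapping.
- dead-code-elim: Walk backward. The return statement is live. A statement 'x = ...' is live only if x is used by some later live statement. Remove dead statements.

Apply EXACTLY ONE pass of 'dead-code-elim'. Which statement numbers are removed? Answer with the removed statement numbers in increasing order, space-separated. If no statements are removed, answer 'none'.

Backward liveness scan:
Stmt 1 'd = 0': KEEP (d is live); live-in = []
Stmt 2 'c = 3 - d': KEEP (c is live); live-in = ['d']
Stmt 3 'z = 4 - 0': DEAD (z not in live set ['c'])
Stmt 4 'a = 5 + 0': DEAD (a not in live set ['c'])
Stmt 5 'v = 1 * 0': DEAD (v not in live set ['c'])
Stmt 6 'return c': KEEP (return); live-in = ['c']
Removed statement numbers: [3, 4, 5]
Surviving IR:
  d = 0
  c = 3 - d
  return c

Answer: 3 4 5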